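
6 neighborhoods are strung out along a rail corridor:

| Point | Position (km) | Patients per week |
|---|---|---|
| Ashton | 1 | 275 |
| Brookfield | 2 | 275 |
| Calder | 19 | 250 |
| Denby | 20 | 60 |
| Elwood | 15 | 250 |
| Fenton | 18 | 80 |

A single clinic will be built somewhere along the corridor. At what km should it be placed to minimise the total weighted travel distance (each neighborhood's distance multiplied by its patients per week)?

For a sum of weighted absolute distances on a line, the optimum is the weighted median (not the mean). Total weight W = 1190; half-weight = 595.
Sort by position and accumulate weight:
  km 1 (Ashton, w=275) → cum 275
  km 2 (Brookfield, w=275) → cum 550
  km 15 (Elwood, w=250) → cum 800  ≥ 595 → median here
  km 18 (Fenton, w=80) → cum 880
  km 19 (Calder, w=250) → cum 1130
  km 20 (Denby, w=60) → cum 1190
Optimal location: km 15.

x = 15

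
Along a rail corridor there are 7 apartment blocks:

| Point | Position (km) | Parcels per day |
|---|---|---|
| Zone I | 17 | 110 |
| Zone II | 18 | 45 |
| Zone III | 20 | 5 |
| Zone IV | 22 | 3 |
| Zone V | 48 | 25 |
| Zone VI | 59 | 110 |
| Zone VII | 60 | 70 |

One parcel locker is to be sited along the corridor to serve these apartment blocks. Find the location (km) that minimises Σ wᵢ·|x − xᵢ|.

x = 48

For a sum of weighted absolute distances on a line, the optimum is the weighted median (not the mean). Total weight W = 368; half-weight = 184.
Sort by position and accumulate weight:
  km 17 (Zone I, w=110) → cum 110
  km 18 (Zone II, w=45) → cum 155
  km 20 (Zone III, w=5) → cum 160
  km 22 (Zone IV, w=3) → cum 163
  km 48 (Zone V, w=25) → cum 188  ≥ 184 → median here
  km 59 (Zone VI, w=110) → cum 298
  km 60 (Zone VII, w=70) → cum 368
Optimal location: km 48.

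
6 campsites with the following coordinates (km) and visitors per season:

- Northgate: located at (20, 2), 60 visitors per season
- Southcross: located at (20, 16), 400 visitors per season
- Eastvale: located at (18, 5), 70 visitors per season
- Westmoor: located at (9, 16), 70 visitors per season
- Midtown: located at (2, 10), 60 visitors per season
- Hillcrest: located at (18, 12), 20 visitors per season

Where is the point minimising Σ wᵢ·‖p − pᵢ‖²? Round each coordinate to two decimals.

(17.01, 12.99)

The minimiser of Σwᵢ‖p−pᵢ‖² is the weighted centroid p* = (Σwᵢpᵢ)/(Σwᵢ).
Σwᵢ = 680.
Σwᵢxᵢ = 60·20 + 400·20 + 70·18 + 70·9 + 60·2 + 20·18 = 11570.
Σwᵢyᵢ = 60·2 + 400·16 + 70·5 + 70·16 + 60·10 + 20·12 = 8830.
x* = 11570/680 = 17.01, y* = 8830/680 = 12.99.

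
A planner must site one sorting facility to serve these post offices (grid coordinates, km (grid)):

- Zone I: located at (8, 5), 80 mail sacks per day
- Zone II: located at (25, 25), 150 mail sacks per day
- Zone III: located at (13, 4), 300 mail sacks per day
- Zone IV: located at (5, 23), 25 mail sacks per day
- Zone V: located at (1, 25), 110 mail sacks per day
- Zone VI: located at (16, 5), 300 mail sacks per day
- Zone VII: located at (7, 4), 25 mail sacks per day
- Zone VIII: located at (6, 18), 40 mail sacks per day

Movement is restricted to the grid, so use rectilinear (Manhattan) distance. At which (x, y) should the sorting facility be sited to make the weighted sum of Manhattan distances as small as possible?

(13, 5)

Manhattan distance separates: Σwᵢ(|x−xᵢ|+|y−yᵢ|) = Σwᵢ|x−xᵢ| + Σwᵢ|y−yᵢ|, so x and y are optimised independently as 1-D weighted medians.
Total weight W = 1030; half = 515.
x-coordinate, sorted with cumulative weight:
  x=1 (Zone V, w=110) cum 110
  x=5 (Zone IV, w=25) cum 135
  x=6 (Zone VIII, w=40) cum 175
  x=7 (Zone VII, w=25) cum 200
  x=8 (Zone I, w=80) cum 280
  x=13 (Zone III, w=300) cum 580  ← median
  x=16 (Zone VI, w=300) cum 880
  x=25 (Zone II, w=150) cum 1030
⇒ x* = 13
y-coordinate, sorted with cumulative weight:
  y=4 (Zone III, w=300) cum 300
  y=4 (Zone VII, w=25) cum 325
  y=5 (Zone I, w=80) cum 405
  y=5 (Zone VI, w=300) cum 705  ← median
  y=18 (Zone VIII, w=40) cum 745
  y=23 (Zone IV, w=25) cum 770
  y=25 (Zone II, w=150) cum 920
  y=25 (Zone V, w=110) cum 1030
⇒ y* = 5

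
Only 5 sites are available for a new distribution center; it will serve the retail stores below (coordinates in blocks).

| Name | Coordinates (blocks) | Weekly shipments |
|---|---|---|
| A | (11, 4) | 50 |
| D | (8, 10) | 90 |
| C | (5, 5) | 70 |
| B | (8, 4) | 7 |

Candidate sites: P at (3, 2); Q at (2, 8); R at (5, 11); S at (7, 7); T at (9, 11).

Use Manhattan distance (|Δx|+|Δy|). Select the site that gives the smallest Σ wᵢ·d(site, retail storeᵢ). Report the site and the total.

S, total 1018 blocks

Total weighted distance at each candidate:
  P (3, 2): total = 2069
  Q (2, 8): total = 1860
  R (5, 11): total = 1500
  S (7, 7): total = 1018
  T (9, 11): total = 1386
Minimum is at S with total 1018 blocks.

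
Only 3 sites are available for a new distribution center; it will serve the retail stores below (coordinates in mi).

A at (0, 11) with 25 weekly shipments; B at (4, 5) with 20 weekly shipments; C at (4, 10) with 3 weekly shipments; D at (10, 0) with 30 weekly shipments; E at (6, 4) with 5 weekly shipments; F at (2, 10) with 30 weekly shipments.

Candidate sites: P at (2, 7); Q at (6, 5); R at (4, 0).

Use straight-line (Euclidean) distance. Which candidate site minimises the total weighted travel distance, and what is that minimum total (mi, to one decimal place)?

Total weighted distance at each candidate:
  P (2, 7): total = 613.1
  Q (6, 5): total = 657.5
  R (4, 0): total = 930.9
Minimum is at P with total 613.1 mi.

P, total 613.1 mi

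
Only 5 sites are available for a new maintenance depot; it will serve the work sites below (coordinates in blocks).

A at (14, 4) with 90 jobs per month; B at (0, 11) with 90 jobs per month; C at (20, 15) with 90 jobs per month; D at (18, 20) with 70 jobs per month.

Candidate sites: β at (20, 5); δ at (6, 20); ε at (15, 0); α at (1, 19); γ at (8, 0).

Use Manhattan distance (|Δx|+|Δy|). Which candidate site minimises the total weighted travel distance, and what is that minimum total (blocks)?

β, total 5060 blocks

Total weighted distance at each candidate:
  β (20, 5): total = 5060
  δ (6, 20): total = 6060
  ε (15, 0): total = 6200
  α (1, 19): total = 6660
  γ (8, 0): total = 7140
Minimum is at β with total 5060 blocks.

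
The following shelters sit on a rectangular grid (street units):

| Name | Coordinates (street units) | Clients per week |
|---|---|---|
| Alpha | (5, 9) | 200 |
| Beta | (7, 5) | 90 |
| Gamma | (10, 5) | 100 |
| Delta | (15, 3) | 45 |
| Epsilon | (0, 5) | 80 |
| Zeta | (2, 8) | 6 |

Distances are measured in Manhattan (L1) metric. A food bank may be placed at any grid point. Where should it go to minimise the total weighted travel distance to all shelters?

Manhattan distance separates: Σwᵢ(|x−xᵢ|+|y−yᵢ|) = Σwᵢ|x−xᵢ| + Σwᵢ|y−yᵢ|, so x and y are optimised independently as 1-D weighted medians.
Total weight W = 521; half = 260.5.
x-coordinate, sorted with cumulative weight:
  x=0 (Epsilon, w=80) cum 80
  x=2 (Zeta, w=6) cum 86
  x=5 (Alpha, w=200) cum 286  ← median
  x=7 (Beta, w=90) cum 376
  x=10 (Gamma, w=100) cum 476
  x=15 (Delta, w=45) cum 521
⇒ x* = 5
y-coordinate, sorted with cumulative weight:
  y=3 (Delta, w=45) cum 45
  y=5 (Beta, w=90) cum 135
  y=5 (Gamma, w=100) cum 235
  y=5 (Epsilon, w=80) cum 315  ← median
  y=8 (Zeta, w=6) cum 321
  y=9 (Alpha, w=200) cum 521
⇒ y* = 5

(5, 5)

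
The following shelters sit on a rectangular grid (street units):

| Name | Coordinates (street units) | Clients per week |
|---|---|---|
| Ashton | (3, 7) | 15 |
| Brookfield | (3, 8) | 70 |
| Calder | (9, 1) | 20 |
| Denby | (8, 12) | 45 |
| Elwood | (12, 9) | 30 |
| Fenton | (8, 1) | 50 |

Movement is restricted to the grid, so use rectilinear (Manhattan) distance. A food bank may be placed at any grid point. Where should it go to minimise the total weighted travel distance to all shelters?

(8, 8)

Manhattan distance separates: Σwᵢ(|x−xᵢ|+|y−yᵢ|) = Σwᵢ|x−xᵢ| + Σwᵢ|y−yᵢ|, so x and y are optimised independently as 1-D weighted medians.
Total weight W = 230; half = 115.
x-coordinate, sorted with cumulative weight:
  x=3 (Ashton, w=15) cum 15
  x=3 (Brookfield, w=70) cum 85
  x=8 (Denby, w=45) cum 130  ← median
  x=8 (Fenton, w=50) cum 180
  x=9 (Calder, w=20) cum 200
  x=12 (Elwood, w=30) cum 230
⇒ x* = 8
y-coordinate, sorted with cumulative weight:
  y=1 (Calder, w=20) cum 20
  y=1 (Fenton, w=50) cum 70
  y=7 (Ashton, w=15) cum 85
  y=8 (Brookfield, w=70) cum 155  ← median
  y=9 (Elwood, w=30) cum 185
  y=12 (Denby, w=45) cum 230
⇒ y* = 8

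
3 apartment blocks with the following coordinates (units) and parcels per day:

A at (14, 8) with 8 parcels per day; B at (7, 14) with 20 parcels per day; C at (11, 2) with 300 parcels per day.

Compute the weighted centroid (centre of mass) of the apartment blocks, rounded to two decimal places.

(10.83, 2.88)

The minimiser of Σwᵢ‖p−pᵢ‖² is the weighted centroid p* = (Σwᵢpᵢ)/(Σwᵢ).
Σwᵢ = 328.
Σwᵢxᵢ = 8·14 + 20·7 + 300·11 = 3552.
Σwᵢyᵢ = 8·8 + 20·14 + 300·2 = 944.
x* = 3552/328 = 10.83, y* = 944/328 = 2.88.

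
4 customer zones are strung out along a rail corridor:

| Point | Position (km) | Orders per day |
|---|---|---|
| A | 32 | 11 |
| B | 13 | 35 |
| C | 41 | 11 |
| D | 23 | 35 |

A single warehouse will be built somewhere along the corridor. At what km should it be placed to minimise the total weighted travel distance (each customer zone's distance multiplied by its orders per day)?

For a sum of weighted absolute distances on a line, the optimum is the weighted median (not the mean). Total weight W = 92; half-weight = 46.
Sort by position and accumulate weight:
  km 13 (B, w=35) → cum 35
  km 23 (D, w=35) → cum 70  ≥ 46 → median here
  km 32 (A, w=11) → cum 81
  km 41 (C, w=11) → cum 92
Optimal location: km 23.

x = 23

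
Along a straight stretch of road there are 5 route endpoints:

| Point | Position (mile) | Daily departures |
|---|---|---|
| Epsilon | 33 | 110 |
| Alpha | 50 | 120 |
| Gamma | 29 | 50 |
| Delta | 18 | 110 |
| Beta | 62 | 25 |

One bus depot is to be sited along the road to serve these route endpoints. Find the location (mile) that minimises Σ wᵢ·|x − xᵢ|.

For a sum of weighted absolute distances on a line, the optimum is the weighted median (not the mean). Total weight W = 415; half-weight = 207.5.
Sort by position and accumulate weight:
  mile 18 (Delta, w=110) → cum 110
  mile 29 (Gamma, w=50) → cum 160
  mile 33 (Epsilon, w=110) → cum 270  ≥ 207.5 → median here
  mile 50 (Alpha, w=120) → cum 390
  mile 62 (Beta, w=25) → cum 415
Optimal location: mile 33.

x = 33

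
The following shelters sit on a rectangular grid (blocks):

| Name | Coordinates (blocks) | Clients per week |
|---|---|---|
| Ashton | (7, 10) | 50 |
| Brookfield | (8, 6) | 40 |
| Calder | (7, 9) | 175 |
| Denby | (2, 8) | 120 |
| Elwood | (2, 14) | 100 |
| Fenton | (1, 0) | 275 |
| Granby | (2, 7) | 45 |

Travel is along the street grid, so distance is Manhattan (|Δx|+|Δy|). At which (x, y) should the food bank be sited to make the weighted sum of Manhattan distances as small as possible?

(2, 8)

Manhattan distance separates: Σwᵢ(|x−xᵢ|+|y−yᵢ|) = Σwᵢ|x−xᵢ| + Σwᵢ|y−yᵢ|, so x and y are optimised independently as 1-D weighted medians.
Total weight W = 805; half = 402.5.
x-coordinate, sorted with cumulative weight:
  x=1 (Fenton, w=275) cum 275
  x=2 (Denby, w=120) cum 395
  x=2 (Elwood, w=100) cum 495  ← median
  x=2 (Granby, w=45) cum 540
  x=7 (Ashton, w=50) cum 590
  x=7 (Calder, w=175) cum 765
  x=8 (Brookfield, w=40) cum 805
⇒ x* = 2
y-coordinate, sorted with cumulative weight:
  y=0 (Fenton, w=275) cum 275
  y=6 (Brookfield, w=40) cum 315
  y=7 (Granby, w=45) cum 360
  y=8 (Denby, w=120) cum 480  ← median
  y=9 (Calder, w=175) cum 655
  y=10 (Ashton, w=50) cum 705
  y=14 (Elwood, w=100) cum 805
⇒ y* = 8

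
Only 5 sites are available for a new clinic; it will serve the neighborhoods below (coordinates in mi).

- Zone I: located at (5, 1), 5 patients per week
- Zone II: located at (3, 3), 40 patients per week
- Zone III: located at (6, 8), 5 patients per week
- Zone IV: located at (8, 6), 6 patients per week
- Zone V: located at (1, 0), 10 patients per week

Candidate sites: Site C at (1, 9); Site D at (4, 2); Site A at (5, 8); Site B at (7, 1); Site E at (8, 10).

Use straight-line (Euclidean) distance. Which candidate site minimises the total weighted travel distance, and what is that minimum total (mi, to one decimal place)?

Total weighted distance at each candidate:
  Site C (1, 9): total = 458.9
  Site D (4, 2): total = 165.3
  Site A (5, 8): total = 366.5
  Site B (7, 1): total = 315.7
  Site E (8, 10): total = 551.7
Minimum is at Site D with total 165.3 mi.

Site D, total 165.3 mi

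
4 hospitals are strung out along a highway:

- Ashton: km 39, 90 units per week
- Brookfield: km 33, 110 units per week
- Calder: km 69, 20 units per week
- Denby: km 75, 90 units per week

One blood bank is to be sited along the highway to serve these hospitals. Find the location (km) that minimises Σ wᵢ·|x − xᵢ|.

x = 39

For a sum of weighted absolute distances on a line, the optimum is the weighted median (not the mean). Total weight W = 310; half-weight = 155.
Sort by position and accumulate weight:
  km 33 (Brookfield, w=110) → cum 110
  km 39 (Ashton, w=90) → cum 200  ≥ 155 → median here
  km 69 (Calder, w=20) → cum 220
  km 75 (Denby, w=90) → cum 310
Optimal location: km 39.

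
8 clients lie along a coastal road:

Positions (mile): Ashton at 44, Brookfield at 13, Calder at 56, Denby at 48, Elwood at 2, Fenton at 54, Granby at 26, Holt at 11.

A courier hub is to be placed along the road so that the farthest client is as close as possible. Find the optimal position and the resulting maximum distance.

location 29, max distance 27

The 1-center on a line is the midpoint of the two extreme points: leftmost at 2, rightmost at 56.
Optimal location = (2 + 56)/2 = 29; maximum distance = (56 − 2)/2 = 27.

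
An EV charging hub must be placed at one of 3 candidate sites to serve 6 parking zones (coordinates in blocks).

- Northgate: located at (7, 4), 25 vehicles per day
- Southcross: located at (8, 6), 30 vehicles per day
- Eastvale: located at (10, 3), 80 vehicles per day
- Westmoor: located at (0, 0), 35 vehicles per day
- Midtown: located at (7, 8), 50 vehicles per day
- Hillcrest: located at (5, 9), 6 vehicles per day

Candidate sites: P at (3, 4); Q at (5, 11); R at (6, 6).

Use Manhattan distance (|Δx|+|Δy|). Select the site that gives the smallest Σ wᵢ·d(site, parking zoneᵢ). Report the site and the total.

Total weighted distance at each candidate:
  P (3, 4): total = 1637
  Q (5, 11): total = 2327
  R (6, 6): total = 1289
Minimum is at R with total 1289 blocks.

R, total 1289 blocks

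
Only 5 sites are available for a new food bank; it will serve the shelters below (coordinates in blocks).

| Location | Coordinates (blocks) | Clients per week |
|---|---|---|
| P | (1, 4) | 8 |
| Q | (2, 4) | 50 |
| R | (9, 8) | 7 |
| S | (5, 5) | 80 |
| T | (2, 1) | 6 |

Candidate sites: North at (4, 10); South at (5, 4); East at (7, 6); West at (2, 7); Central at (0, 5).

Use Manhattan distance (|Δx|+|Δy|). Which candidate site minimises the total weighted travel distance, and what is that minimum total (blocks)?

South, total 354 blocks

Total weighted distance at each candidate:
  North (4, 10): total = 1067
  South (5, 4): total = 354
  East (7, 6): total = 742
  West (2, 7): total = 674
  Central (0, 5): total = 686
Minimum is at South with total 354 blocks.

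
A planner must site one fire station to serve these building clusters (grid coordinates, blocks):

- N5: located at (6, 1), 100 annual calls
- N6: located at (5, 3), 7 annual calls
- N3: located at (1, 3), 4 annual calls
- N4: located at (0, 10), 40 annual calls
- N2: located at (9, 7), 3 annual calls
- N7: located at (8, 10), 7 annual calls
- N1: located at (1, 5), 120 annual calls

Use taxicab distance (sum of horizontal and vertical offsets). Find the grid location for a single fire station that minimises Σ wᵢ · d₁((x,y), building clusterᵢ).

(1, 5)

Manhattan distance separates: Σwᵢ(|x−xᵢ|+|y−yᵢ|) = Σwᵢ|x−xᵢ| + Σwᵢ|y−yᵢ|, so x and y are optimised independently as 1-D weighted medians.
Total weight W = 281; half = 140.5.
x-coordinate, sorted with cumulative weight:
  x=0 (N4, w=40) cum 40
  x=1 (N3, w=4) cum 44
  x=1 (N1, w=120) cum 164  ← median
  x=5 (N6, w=7) cum 171
  x=6 (N5, w=100) cum 271
  x=8 (N7, w=7) cum 278
  x=9 (N2, w=3) cum 281
⇒ x* = 1
y-coordinate, sorted with cumulative weight:
  y=1 (N5, w=100) cum 100
  y=3 (N6, w=7) cum 107
  y=3 (N3, w=4) cum 111
  y=5 (N1, w=120) cum 231  ← median
  y=7 (N2, w=3) cum 234
  y=10 (N4, w=40) cum 274
  y=10 (N7, w=7) cum 281
⇒ y* = 5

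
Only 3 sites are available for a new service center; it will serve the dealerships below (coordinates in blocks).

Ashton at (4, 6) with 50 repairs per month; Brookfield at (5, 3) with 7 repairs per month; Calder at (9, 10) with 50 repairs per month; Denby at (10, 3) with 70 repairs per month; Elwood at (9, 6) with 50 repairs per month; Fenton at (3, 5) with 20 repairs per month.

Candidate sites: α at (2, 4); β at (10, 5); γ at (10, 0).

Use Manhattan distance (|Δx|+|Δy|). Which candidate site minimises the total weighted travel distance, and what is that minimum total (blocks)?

β, total 1079 blocks

Total weighted distance at each candidate:
  α (2, 4): total = 1998
  β (10, 5): total = 1079
  γ (10, 0): total = 2006
Minimum is at β with total 1079 blocks.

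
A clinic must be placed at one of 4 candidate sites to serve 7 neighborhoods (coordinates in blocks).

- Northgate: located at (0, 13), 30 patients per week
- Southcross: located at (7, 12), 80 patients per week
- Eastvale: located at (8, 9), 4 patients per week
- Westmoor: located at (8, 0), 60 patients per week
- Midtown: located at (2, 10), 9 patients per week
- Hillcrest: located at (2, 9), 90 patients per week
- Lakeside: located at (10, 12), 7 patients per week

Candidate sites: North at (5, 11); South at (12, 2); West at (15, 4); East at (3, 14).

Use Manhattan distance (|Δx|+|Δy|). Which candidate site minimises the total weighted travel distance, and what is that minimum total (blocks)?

North, total 1838 blocks

Total weighted distance at each candidate:
  North (5, 11): total = 1838
  South (12, 2): total = 4070
  West (15, 4): total = 4590
  East (3, 14): total = 2428
Minimum is at North with total 1838 blocks.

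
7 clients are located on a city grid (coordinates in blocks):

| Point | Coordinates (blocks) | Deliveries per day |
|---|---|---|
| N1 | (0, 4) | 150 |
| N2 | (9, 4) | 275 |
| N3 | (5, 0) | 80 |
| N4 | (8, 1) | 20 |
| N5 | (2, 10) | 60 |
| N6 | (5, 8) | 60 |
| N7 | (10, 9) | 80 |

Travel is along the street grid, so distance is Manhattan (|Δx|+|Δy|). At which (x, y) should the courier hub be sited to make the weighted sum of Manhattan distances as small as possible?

(8, 4)

Manhattan distance separates: Σwᵢ(|x−xᵢ|+|y−yᵢ|) = Σwᵢ|x−xᵢ| + Σwᵢ|y−yᵢ|, so x and y are optimised independently as 1-D weighted medians.
Total weight W = 725; half = 362.5.
x-coordinate, sorted with cumulative weight:
  x=0 (N1, w=150) cum 150
  x=2 (N5, w=60) cum 210
  x=5 (N3, w=80) cum 290
  x=5 (N6, w=60) cum 350
  x=8 (N4, w=20) cum 370  ← median
  x=9 (N2, w=275) cum 645
  x=10 (N7, w=80) cum 725
⇒ x* = 8
y-coordinate, sorted with cumulative weight:
  y=0 (N3, w=80) cum 80
  y=1 (N4, w=20) cum 100
  y=4 (N1, w=150) cum 250
  y=4 (N2, w=275) cum 525  ← median
  y=8 (N6, w=60) cum 585
  y=9 (N7, w=80) cum 665
  y=10 (N5, w=60) cum 725
⇒ y* = 4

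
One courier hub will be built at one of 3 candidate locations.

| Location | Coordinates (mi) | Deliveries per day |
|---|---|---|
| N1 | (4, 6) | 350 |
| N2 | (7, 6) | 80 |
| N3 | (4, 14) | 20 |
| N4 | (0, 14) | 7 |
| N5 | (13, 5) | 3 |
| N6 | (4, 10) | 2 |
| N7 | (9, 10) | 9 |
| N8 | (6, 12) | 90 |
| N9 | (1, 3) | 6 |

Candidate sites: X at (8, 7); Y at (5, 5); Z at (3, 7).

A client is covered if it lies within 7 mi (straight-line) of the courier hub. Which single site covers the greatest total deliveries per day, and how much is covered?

Z, covering 537

Coverage radius r = 7 mi; a point is covered iff (Δx)²+(Δy)² ≤ 7² = 49.
  X (8, 7): covers {N1, N2, N5, N6, N7, N8} → 534
  Y (5, 5): covers {N1, N2, N6, N7, N9} → 447
  Z (3, 7): covers {N1, N2, N6, N7, N8, N9} → 537
Maximum coverage at Z: 537 deliveries per day.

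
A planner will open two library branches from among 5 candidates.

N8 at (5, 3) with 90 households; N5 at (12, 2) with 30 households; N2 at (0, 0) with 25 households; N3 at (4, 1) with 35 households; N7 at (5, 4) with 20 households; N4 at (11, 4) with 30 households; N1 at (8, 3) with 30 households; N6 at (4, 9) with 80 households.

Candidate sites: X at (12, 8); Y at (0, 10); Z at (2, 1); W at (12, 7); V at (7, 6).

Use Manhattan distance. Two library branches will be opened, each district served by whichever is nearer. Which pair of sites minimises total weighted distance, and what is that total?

{Z, V}, total 1725

Evaluate every pair (each demand assigned to the nearer of the two):
  {Z, V}: total = 1725
  {X, Z}: total = 2005
  {W, V}: total = 2005
  {Z, W}: total = 2025
  {Y, V}: total = 2030
  {Y, Z}: total = 2045
  {X, V}: total = 2065
  {Y, W}: total = 2805
  {X, Y}: total = 3005
  {X, W}: total = 3385
Best pair: {Z, V} with total 1725.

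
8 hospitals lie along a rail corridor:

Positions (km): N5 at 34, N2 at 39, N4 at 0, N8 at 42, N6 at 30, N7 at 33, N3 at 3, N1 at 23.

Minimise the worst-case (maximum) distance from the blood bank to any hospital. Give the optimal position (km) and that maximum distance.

The 1-center on a line is the midpoint of the two extreme points: leftmost at 0, rightmost at 42.
Optimal location = (0 + 42)/2 = 21; maximum distance = (42 − 0)/2 = 21.

location 21, max distance 21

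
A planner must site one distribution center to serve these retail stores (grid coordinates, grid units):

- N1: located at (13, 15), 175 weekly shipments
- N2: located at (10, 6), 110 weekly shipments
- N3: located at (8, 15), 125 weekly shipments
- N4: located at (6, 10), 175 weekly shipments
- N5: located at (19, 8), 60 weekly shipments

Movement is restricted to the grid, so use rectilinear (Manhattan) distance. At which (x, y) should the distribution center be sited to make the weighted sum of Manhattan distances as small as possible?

(10, 10)

Manhattan distance separates: Σwᵢ(|x−xᵢ|+|y−yᵢ|) = Σwᵢ|x−xᵢ| + Σwᵢ|y−yᵢ|, so x and y are optimised independently as 1-D weighted medians.
Total weight W = 645; half = 322.5.
x-coordinate, sorted with cumulative weight:
  x=6 (N4, w=175) cum 175
  x=8 (N3, w=125) cum 300
  x=10 (N2, w=110) cum 410  ← median
  x=13 (N1, w=175) cum 585
  x=19 (N5, w=60) cum 645
⇒ x* = 10
y-coordinate, sorted with cumulative weight:
  y=6 (N2, w=110) cum 110
  y=8 (N5, w=60) cum 170
  y=10 (N4, w=175) cum 345  ← median
  y=15 (N1, w=175) cum 520
  y=15 (N3, w=125) cum 645
⇒ y* = 10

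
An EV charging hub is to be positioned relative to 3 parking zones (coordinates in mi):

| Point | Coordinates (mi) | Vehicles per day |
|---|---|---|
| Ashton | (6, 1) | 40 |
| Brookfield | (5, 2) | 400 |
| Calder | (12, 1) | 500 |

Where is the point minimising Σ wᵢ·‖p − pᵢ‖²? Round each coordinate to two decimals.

(8.77, 1.43)

The minimiser of Σwᵢ‖p−pᵢ‖² is the weighted centroid p* = (Σwᵢpᵢ)/(Σwᵢ).
Σwᵢ = 940.
Σwᵢxᵢ = 40·6 + 400·5 + 500·12 = 8240.
Σwᵢyᵢ = 40·1 + 400·2 + 500·1 = 1340.
x* = 8240/940 = 8.77, y* = 1340/940 = 1.43.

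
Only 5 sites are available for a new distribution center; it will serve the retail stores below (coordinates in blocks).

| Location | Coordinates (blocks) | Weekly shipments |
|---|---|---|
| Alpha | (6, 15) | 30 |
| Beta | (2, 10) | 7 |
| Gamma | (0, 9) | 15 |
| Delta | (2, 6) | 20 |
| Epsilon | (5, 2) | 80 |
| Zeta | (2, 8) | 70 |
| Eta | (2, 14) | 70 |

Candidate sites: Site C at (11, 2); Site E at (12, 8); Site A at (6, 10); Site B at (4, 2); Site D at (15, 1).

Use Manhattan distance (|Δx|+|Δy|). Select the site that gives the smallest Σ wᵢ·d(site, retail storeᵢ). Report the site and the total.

Site A, total 2143 blocks

Total weighted distance at each candidate:
  Site C (11, 2): total = 4189
  Site E (12, 8): total = 3769
  Site A (6, 10): total = 2143
  Site B (4, 2): total = 2425
  Site D (15, 1): total = 5649
Minimum is at Site A with total 2143 blocks.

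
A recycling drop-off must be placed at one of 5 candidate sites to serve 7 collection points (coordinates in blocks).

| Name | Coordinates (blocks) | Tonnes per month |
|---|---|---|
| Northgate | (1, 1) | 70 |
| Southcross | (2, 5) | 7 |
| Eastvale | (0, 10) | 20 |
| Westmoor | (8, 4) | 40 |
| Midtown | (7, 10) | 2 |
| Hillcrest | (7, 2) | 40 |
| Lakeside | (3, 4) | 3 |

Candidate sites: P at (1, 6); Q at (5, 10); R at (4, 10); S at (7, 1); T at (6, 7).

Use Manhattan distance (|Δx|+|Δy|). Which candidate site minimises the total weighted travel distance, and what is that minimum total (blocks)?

Total weighted distance at each candidate:
  P (1, 6): total = 1256
  Q (5, 10): total = 1854
  R (4, 10): total = 1836
  S (7, 1): total = 1042
  T (6, 7): total = 1458
Minimum is at S with total 1042 blocks.

S, total 1042 blocks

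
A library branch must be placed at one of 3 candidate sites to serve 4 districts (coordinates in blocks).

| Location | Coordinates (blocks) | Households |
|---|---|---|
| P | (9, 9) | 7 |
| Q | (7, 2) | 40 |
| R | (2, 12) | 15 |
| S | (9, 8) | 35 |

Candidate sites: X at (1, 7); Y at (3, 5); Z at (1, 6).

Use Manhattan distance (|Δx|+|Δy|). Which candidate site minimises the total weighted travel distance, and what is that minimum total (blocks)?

Total weighted distance at each candidate:
  X (1, 7): total = 915
  Y (3, 5): total = 785
  Z (1, 6): total = 932
Minimum is at Y with total 785 blocks.

Y, total 785 blocks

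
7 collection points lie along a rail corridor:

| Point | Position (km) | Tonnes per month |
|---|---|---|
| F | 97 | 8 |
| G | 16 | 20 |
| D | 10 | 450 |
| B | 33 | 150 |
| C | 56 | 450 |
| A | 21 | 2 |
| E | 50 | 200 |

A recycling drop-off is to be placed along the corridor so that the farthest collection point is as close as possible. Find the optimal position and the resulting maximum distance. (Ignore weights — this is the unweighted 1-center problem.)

location 53.5, max distance 43.5

The 1-center on a line is the midpoint of the two extreme points: leftmost at 10, rightmost at 97.
Optimal location = (10 + 97)/2 = 53.5; maximum distance = (97 − 10)/2 = 43.5.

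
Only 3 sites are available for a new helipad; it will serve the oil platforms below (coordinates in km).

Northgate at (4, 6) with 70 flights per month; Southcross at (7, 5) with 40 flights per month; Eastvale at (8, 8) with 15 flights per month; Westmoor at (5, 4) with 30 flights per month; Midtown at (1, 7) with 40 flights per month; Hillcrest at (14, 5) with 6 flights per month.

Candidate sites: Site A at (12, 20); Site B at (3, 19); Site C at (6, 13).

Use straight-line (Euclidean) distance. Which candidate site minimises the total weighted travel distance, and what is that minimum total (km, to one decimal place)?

Total weighted distance at each candidate:
  Site A (12, 20): total = 3246.8
  Site B (3, 19): total = 2723.8
  Site C (6, 13): total = 1564.8
Minimum is at Site C with total 1564.8 km.

Site C, total 1564.8 km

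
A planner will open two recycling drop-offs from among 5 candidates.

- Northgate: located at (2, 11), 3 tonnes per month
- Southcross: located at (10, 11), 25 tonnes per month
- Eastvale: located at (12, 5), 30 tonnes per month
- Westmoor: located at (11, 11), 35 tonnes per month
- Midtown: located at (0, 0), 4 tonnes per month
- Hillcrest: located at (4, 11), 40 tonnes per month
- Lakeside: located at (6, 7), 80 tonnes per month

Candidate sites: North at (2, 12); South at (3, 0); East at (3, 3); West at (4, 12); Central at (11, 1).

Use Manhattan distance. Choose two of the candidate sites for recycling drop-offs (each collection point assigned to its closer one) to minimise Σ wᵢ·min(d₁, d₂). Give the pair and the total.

Evaluate every pair (each demand assigned to the nearer of the two):
  {West, Central}: total = 1262
  {East, West}: total = 1418
  {South, West}: total = 1496
  {North, West}: total = 1564
  {North, East}: total = 1612
  {North, Central}: total = 1616
  {East, Central}: total = 1746
  {North, South}: total = 1850
  {South, Central}: total = 2103
  {South, East}: total = 2224
Best pair: {West, Central} with total 1262.

{West, Central}, total 1262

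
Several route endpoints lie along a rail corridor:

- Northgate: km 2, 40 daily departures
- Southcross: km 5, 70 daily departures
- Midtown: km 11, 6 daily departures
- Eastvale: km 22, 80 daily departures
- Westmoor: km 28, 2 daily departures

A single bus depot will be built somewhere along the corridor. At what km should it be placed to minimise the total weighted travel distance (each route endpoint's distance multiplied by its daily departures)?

x = 5

For a sum of weighted absolute distances on a line, the optimum is the weighted median (not the mean). Total weight W = 198; half-weight = 99.
Sort by position and accumulate weight:
  km 2 (Northgate, w=40) → cum 40
  km 5 (Southcross, w=70) → cum 110  ≥ 99 → median here
  km 11 (Midtown, w=6) → cum 116
  km 22 (Eastvale, w=80) → cum 196
  km 28 (Westmoor, w=2) → cum 198
Optimal location: km 5.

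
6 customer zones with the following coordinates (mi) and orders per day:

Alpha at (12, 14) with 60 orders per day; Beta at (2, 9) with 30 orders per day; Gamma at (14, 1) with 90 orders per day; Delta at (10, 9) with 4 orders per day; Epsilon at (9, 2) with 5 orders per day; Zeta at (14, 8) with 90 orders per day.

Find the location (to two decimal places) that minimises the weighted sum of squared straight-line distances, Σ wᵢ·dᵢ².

(12.13, 7.05)

The minimiser of Σwᵢ‖p−pᵢ‖² is the weighted centroid p* = (Σwᵢpᵢ)/(Σwᵢ).
Σwᵢ = 279.
Σwᵢxᵢ = 60·12 + 30·2 + 90·14 + 4·10 + 5·9 + 90·14 = 3385.
Σwᵢyᵢ = 60·14 + 30·9 + 90·1 + 4·9 + 5·2 + 90·8 = 1966.
x* = 3385/279 = 12.13, y* = 1966/279 = 7.05.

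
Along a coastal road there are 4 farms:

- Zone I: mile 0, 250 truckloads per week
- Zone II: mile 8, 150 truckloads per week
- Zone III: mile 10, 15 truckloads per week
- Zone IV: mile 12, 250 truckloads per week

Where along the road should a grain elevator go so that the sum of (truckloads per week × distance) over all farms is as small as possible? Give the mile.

x = 8

For a sum of weighted absolute distances on a line, the optimum is the weighted median (not the mean). Total weight W = 665; half-weight = 332.5.
Sort by position and accumulate weight:
  mile 0 (Zone I, w=250) → cum 250
  mile 8 (Zone II, w=150) → cum 400  ≥ 332.5 → median here
  mile 10 (Zone III, w=15) → cum 415
  mile 12 (Zone IV, w=250) → cum 665
Optimal location: mile 8.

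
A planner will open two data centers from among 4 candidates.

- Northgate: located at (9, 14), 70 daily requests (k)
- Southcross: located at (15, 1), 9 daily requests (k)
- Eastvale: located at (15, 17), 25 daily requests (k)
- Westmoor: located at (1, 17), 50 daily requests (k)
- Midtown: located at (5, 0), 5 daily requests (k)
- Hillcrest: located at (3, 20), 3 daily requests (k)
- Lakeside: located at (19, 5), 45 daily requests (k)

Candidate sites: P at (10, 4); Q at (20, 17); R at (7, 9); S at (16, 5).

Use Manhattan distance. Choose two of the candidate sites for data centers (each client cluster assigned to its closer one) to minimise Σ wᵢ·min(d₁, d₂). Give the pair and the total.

Evaluate every pair (each demand assigned to the nearer of the two):
  {R, S}: total = 1795
  {Q, R}: total = 2144
  {P, R}: total = 2202
  {Q, S}: total = 2375
  {P, Q}: total = 2472
  {P, S}: total = 2489
Best pair: {R, S} with total 1795.

{R, S}, total 1795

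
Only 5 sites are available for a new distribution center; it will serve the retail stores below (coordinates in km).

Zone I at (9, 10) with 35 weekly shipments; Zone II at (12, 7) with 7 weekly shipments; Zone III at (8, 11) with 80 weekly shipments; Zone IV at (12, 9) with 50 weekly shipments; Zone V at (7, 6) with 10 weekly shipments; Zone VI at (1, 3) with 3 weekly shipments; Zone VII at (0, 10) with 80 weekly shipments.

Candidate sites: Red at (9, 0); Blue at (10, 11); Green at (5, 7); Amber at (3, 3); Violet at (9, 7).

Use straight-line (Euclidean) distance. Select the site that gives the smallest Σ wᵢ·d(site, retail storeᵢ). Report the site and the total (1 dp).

Total weighted distance at each candidate:
  Red (9, 0): total = 2926.4
  Blue (10, 11): total = 1280.6
  Green (5, 7): total = 1493.8
  Amber (3, 3): total = 2352.4
  Violet (9, 7): total = 1444.3
Minimum is at Blue with total 1280.6 km.

Blue, total 1280.6 km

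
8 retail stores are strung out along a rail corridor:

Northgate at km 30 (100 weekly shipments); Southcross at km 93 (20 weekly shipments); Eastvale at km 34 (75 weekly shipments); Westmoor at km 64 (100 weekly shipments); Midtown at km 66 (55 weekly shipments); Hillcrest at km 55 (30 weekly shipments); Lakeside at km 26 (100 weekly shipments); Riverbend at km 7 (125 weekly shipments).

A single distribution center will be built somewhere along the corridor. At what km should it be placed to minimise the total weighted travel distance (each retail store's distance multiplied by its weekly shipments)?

x = 30

For a sum of weighted absolute distances on a line, the optimum is the weighted median (not the mean). Total weight W = 605; half-weight = 302.5.
Sort by position and accumulate weight:
  km 7 (Riverbend, w=125) → cum 125
  km 26 (Lakeside, w=100) → cum 225
  km 30 (Northgate, w=100) → cum 325  ≥ 302.5 → median here
  km 34 (Eastvale, w=75) → cum 400
  km 55 (Hillcrest, w=30) → cum 430
  km 64 (Westmoor, w=100) → cum 530
  km 66 (Midtown, w=55) → cum 585
  km 93 (Southcross, w=20) → cum 605
Optimal location: km 30.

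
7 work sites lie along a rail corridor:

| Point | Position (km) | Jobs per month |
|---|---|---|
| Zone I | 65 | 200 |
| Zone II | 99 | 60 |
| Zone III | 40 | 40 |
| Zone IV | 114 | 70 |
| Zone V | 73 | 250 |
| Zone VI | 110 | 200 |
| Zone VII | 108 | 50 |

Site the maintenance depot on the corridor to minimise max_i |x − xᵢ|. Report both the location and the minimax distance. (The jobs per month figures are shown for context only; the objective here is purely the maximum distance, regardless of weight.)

location 77, max distance 37

The 1-center on a line is the midpoint of the two extreme points: leftmost at 40, rightmost at 114.
Optimal location = (40 + 114)/2 = 77; maximum distance = (114 − 40)/2 = 37.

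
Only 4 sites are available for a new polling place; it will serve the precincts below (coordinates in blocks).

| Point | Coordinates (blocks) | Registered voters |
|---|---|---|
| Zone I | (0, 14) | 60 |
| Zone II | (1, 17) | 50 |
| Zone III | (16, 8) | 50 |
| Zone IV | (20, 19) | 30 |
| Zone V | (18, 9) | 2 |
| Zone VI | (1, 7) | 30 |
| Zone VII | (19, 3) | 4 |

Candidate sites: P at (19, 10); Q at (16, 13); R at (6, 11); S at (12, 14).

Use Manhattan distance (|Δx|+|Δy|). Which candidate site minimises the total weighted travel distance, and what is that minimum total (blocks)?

Total weighted distance at each candidate:
  P (19, 10): total = 3842
  Q (16, 13): total = 3214
  R (6, 11): total = 2782
  S (12, 14): total = 2944
Minimum is at R with total 2782 blocks.

R, total 2782 blocks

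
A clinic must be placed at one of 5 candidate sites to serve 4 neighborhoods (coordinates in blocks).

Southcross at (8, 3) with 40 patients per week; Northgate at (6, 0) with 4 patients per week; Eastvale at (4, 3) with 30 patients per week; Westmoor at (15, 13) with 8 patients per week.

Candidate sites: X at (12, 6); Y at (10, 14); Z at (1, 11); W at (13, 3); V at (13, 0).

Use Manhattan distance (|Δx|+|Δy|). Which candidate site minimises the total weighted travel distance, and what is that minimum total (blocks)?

Total weighted distance at each candidate:
  X (12, 6): total = 738
  Y (10, 14): total = 1150
  Z (1, 11): total = 1122
  W (13, 3): total = 606
  V (13, 0): total = 828
Minimum is at W with total 606 blocks.

W, total 606 blocks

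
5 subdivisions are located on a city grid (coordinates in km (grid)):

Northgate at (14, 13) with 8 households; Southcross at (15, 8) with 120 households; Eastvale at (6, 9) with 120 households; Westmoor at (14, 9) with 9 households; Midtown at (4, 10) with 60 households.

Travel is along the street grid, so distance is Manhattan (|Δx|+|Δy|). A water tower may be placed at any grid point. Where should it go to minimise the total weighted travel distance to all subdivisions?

Manhattan distance separates: Σwᵢ(|x−xᵢ|+|y−yᵢ|) = Σwᵢ|x−xᵢ| + Σwᵢ|y−yᵢ|, so x and y are optimised independently as 1-D weighted medians.
Total weight W = 317; half = 158.5.
x-coordinate, sorted with cumulative weight:
  x=4 (Midtown, w=60) cum 60
  x=6 (Eastvale, w=120) cum 180  ← median
  x=14 (Northgate, w=8) cum 188
  x=14 (Westmoor, w=9) cum 197
  x=15 (Southcross, w=120) cum 317
⇒ x* = 6
y-coordinate, sorted with cumulative weight:
  y=8 (Southcross, w=120) cum 120
  y=9 (Eastvale, w=120) cum 240  ← median
  y=9 (Westmoor, w=9) cum 249
  y=10 (Midtown, w=60) cum 309
  y=13 (Northgate, w=8) cum 317
⇒ y* = 9

(6, 9)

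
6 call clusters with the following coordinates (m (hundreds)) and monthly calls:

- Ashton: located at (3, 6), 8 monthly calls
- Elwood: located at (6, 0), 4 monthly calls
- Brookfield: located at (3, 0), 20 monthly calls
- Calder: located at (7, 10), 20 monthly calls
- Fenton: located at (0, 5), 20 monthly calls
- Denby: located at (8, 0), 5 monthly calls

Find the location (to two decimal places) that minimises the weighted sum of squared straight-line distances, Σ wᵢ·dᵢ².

(3.74, 4.52)

The minimiser of Σwᵢ‖p−pᵢ‖² is the weighted centroid p* = (Σwᵢpᵢ)/(Σwᵢ).
Σwᵢ = 77.
Σwᵢxᵢ = 8·3 + 4·6 + 20·3 + 20·7 + 20·0 + 5·8 = 288.
Σwᵢyᵢ = 8·6 + 4·0 + 20·0 + 20·10 + 20·5 + 5·0 = 348.
x* = 288/77 = 3.74, y* = 348/77 = 4.52.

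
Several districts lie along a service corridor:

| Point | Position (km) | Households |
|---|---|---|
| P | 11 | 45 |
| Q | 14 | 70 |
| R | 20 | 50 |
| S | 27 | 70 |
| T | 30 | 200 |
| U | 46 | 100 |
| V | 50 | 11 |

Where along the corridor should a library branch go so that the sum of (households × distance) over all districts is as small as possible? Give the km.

For a sum of weighted absolute distances on a line, the optimum is the weighted median (not the mean). Total weight W = 546; half-weight = 273.
Sort by position and accumulate weight:
  km 11 (P, w=45) → cum 45
  km 14 (Q, w=70) → cum 115
  km 20 (R, w=50) → cum 165
  km 27 (S, w=70) → cum 235
  km 30 (T, w=200) → cum 435  ≥ 273 → median here
  km 46 (U, w=100) → cum 535
  km 50 (V, w=11) → cum 546
Optimal location: km 30.

x = 30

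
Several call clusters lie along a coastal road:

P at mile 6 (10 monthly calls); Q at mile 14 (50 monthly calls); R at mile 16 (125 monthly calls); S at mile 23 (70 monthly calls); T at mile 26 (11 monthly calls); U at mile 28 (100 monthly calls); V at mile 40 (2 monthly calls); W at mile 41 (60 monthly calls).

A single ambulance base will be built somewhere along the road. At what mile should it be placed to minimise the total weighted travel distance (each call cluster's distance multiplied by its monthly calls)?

For a sum of weighted absolute distances on a line, the optimum is the weighted median (not the mean). Total weight W = 428; half-weight = 214.
Sort by position and accumulate weight:
  mile 6 (P, w=10) → cum 10
  mile 14 (Q, w=50) → cum 60
  mile 16 (R, w=125) → cum 185
  mile 23 (S, w=70) → cum 255  ≥ 214 → median here
  mile 26 (T, w=11) → cum 266
  mile 28 (U, w=100) → cum 366
  mile 40 (V, w=2) → cum 368
  mile 41 (W, w=60) → cum 428
Optimal location: mile 23.

x = 23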